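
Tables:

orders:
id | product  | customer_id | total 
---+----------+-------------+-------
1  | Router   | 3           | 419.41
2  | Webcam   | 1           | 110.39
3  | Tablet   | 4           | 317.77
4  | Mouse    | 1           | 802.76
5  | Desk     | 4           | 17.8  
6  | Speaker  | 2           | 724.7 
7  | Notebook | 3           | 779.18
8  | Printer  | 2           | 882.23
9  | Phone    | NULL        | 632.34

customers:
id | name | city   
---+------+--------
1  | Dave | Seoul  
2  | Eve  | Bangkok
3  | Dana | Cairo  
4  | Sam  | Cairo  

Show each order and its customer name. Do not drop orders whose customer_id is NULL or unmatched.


LEFT JOIN keeps every row from orders (the left table); where customer_id has no match in customers, the customer columns become NULL. Walk through each order:
  - order 1 (Router): customer_id=3 -> matches Dana
  - order 2 (Webcam): customer_id=1 -> matches Dave
  - order 3 (Tablet): customer_id=4 -> matches Sam
  - order 4 (Mouse): customer_id=1 -> matches Dave
  - order 5 (Desk): customer_id=4 -> matches Sam
  - order 6 (Speaker): customer_id=2 -> matches Eve
  - order 7 (Notebook): customer_id=3 -> matches Dana
  - order 8 (Printer): customer_id=2 -> matches Eve
  - order 9 (Phone): customer_id=NULL, no match -> kept with NULL
All 9 rows appear; 1 has NULL customer.

SQL:
SELECT a.product, b.name AS customer
FROM orders a
LEFT JOIN customers b ON a.customer_id = b.id

Result:
product  | customer
---------+---------
Router   | Dana    
Webcam   | Dave    
Tablet   | Sam     
Mouse    | Dave    
Desk     | Sam     
Speaker  | Eve     
Notebook | Dana    
Printer  | Eve     
Phone    | NULL    


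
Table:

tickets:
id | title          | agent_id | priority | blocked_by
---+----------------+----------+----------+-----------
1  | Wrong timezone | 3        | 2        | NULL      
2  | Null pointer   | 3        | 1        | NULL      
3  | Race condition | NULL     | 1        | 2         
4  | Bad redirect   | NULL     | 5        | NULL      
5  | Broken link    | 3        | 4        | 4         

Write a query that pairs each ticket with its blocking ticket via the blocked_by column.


This is a self-join: tickets is joined to a second copy of itself, matching each row's blocked_by to another row's id. Use LEFT JOIN so rows with blocked_by=NULL are kept.
  - ticket 1 (Wrong timezone): blocked_by=NULL -> NULL
  - ticket 2 (Null pointer): blocked_by=NULL -> NULL
  - ticket 3 (Race condition): blocked_by=2 -> Null pointer
  - ticket 4 (Bad redirect): blocked_by=NULL -> NULL
  - ticket 5 (Broken link): blocked_by=4 -> Bad redirect

SQL:
SELECT a.title AS item, b.title AS blocked_by
FROM tickets a
LEFT JOIN tickets b ON a.blocked_by = b.id

Result:
item           | blocked_by  
---------------+-------------
Wrong timezone | NULL        
Null pointer   | NULL        
Race condition | Null pointer
Bad redirect   | NULL        
Broken link    | Bad redirect


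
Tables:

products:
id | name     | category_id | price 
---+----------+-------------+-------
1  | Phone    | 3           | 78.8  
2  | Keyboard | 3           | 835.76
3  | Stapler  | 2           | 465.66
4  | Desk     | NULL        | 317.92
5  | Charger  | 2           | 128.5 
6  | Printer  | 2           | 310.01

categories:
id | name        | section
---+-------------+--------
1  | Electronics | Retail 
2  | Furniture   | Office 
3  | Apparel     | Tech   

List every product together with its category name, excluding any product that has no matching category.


INNER JOIN keeps only products rows whose category_id matches an id in categories. Walk through each product:
  - product 1 (Phone): category_id=3 -> matches Apparel
  - product 2 (Keyboard): category_id=3 -> matches Apparel
  - product 3 (Stapler): category_id=2 -> matches Furniture
  - product 4 (Desk): category_id=NULL, no match -> dropped
  - product 5 (Charger): category_id=2 -> matches Furniture
  - product 6 (Printer): category_id=2 -> matches Furniture
So 1 of 6 rows is dropped.

SQL:
SELECT a.name, b.name AS category
FROM products a
INNER JOIN categories b ON a.category_id = b.id

Result:
name     | category 
---------+----------
Phone    | Apparel  
Keyboard | Apparel  
Stapler  | Furniture
Charger  | Furniture
Printer  | Furniture


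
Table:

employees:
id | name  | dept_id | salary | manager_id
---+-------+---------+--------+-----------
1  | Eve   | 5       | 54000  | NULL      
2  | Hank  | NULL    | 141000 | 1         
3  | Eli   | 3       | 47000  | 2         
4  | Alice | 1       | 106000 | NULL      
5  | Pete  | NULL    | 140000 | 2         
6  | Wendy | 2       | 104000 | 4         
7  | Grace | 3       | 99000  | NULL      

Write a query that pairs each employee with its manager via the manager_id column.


This is a self-join: employees is joined to a second copy of itself, matching each row's manager_id to another row's id. Use LEFT JOIN so rows with manager_id=NULL are kept.
  - employee 1 (Eve): manager_id=NULL -> NULL
  - employee 2 (Hank): manager_id=1 -> Eve
  - employee 3 (Eli): manager_id=2 -> Hank
  - employee 4 (Alice): manager_id=NULL -> NULL
  - employee 5 (Pete): manager_id=2 -> Hank
  - employee 6 (Wendy): manager_id=4 -> Alice
  - employee 7 (Grace): manager_id=NULL -> NULL

SQL:
SELECT a.name AS item, b.name AS manager
FROM employees a
LEFT JOIN employees b ON a.manager_id = b.id

Result:
item  | manager
------+--------
Eve   | NULL   
Hank  | Eve    
Eli   | Hank   
Alice | NULL   
Pete  | Hank   
Wendy | Alice  
Grace | NULL   


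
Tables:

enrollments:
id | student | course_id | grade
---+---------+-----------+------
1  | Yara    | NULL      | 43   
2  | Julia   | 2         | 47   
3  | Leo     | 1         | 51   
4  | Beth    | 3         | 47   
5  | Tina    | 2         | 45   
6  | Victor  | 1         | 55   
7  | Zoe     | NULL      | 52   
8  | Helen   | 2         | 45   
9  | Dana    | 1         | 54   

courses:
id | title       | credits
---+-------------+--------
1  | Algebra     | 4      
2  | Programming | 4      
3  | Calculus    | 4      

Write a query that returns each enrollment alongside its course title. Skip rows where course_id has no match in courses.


INNER JOIN keeps only enrollments rows whose course_id matches an id in courses. Walk through each enrollment:
  - enrollment 1 (Yara): course_id=NULL, no match -> dropped
  - enrollment 2 (Julia): course_id=2 -> matches Programming
  - enrollment 3 (Leo): course_id=1 -> matches Algebra
  - enrollment 4 (Beth): course_id=3 -> matches Calculus
  - enrollment 5 (Tina): course_id=2 -> matches Programming
  - enrollment 6 (Victor): course_id=1 -> matches Algebra
  - enrollment 7 (Zoe): course_id=NULL, no match -> dropped
  - enrollment 8 (Helen): course_id=2 -> matches Programming
  - enrollment 9 (Dana): course_id=1 -> matches Algebra
So 2 of 9 rows are dropped.

SQL:
SELECT a.student, b.title AS course
FROM enrollments a
INNER JOIN courses b ON a.course_id = b.id

Result:
student | course     
--------+------------
Julia   | Programming
Leo     | Algebra    
Beth    | Calculus   
Tina    | Programming
Victor  | Algebra    
Helen   | Programming
Dana    | Algebra    


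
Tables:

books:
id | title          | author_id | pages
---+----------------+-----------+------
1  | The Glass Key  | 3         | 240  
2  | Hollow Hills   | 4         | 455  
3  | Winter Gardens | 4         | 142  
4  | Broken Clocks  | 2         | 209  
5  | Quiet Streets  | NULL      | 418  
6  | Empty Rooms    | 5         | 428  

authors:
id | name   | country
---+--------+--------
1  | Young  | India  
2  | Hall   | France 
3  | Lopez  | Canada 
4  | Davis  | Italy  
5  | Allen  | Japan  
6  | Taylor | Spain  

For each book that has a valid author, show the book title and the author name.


INNER JOIN keeps only books rows whose author_id matches an id in authors. Walk through each book:
  - book 1 (The Glass Key): author_id=3 -> matches Lopez
  - book 2 (Hollow Hills): author_id=4 -> matches Davis
  - book 3 (Winter Gardens): author_id=4 -> matches Davis
  - book 4 (Broken Clocks): author_id=2 -> matches Hall
  - book 5 (Quiet Streets): author_id=NULL, no match -> dropped
  - book 6 (Empty Rooms): author_id=5 -> matches Allen
So 1 of 6 rows is dropped.

SQL:
SELECT a.title, b.name AS author
FROM books a
INNER JOIN authors b ON a.author_id = b.id

Result:
title          | author
---------------+-------
The Glass Key  | Lopez 
Hollow Hills   | Davis 
Winter Gardens | Davis 
Broken Clocks  | Hall  
Empty Rooms    | Allen 


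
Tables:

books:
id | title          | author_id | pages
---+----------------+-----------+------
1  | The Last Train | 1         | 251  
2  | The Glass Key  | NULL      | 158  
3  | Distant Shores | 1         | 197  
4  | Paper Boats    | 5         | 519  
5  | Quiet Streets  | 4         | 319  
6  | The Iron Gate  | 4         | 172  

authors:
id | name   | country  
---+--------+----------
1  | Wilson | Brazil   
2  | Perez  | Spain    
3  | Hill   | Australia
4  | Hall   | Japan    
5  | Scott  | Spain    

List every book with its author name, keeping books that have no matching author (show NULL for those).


LEFT JOIN keeps every row from books (the left table); where author_id has no match in authors, the author columns become NULL. Walk through each book:
  - book 1 (The Last Train): author_id=1 -> matches Wilson
  - book 2 (The Glass Key): author_id=NULL, no match -> kept with NULL
  - book 3 (Distant Shores): author_id=1 -> matches Wilson
  - book 4 (Paper Boats): author_id=5 -> matches Scott
  - book 5 (Quiet Streets): author_id=4 -> matches Hall
  - book 6 (The Iron Gate): author_id=4 -> matches Hall
All 6 rows appear; 1 has NULL author.

SQL:
SELECT a.title, b.name AS author
FROM books a
LEFT JOIN authors b ON a.author_id = b.id

Result:
title          | author
---------------+-------
The Last Train | Wilson
The Glass Key  | NULL  
Distant Shores | Wilson
Paper Boats    | Scott 
Quiet Streets  | Hall  
The Iron Gate  | Hall  


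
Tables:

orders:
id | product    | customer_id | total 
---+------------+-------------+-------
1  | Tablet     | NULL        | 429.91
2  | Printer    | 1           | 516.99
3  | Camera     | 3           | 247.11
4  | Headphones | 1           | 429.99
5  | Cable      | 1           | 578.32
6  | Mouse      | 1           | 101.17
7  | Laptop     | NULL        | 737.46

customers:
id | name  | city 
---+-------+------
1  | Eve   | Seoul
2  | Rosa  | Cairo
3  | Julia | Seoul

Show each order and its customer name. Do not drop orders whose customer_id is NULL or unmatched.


LEFT JOIN keeps every row from orders (the left table); where customer_id has no match in customers, the customer columns become NULL. Walk through each order:
  - order 1 (Tablet): customer_id=NULL, no match -> kept with NULL
  - order 2 (Printer): customer_id=1 -> matches Eve
  - order 3 (Camera): customer_id=3 -> matches Julia
  - order 4 (Headphones): customer_id=1 -> matches Eve
  - order 5 (Cable): customer_id=1 -> matches Eve
  - order 6 (Mouse): customer_id=1 -> matches Eve
  - order 7 (Laptop): customer_id=NULL, no match -> kept with NULL
All 7 rows appear; 2 have NULL customer.

SQL:
SELECT a.product, b.name AS customer
FROM orders a
LEFT JOIN customers b ON a.customer_id = b.id

Result:
product    | customer
-----------+---------
Tablet     | NULL    
Printer    | Eve     
Camera     | Julia   
Headphones | Eve     
Cable      | Eve     
Mouse      | Eve     
Laptop     | NULL    


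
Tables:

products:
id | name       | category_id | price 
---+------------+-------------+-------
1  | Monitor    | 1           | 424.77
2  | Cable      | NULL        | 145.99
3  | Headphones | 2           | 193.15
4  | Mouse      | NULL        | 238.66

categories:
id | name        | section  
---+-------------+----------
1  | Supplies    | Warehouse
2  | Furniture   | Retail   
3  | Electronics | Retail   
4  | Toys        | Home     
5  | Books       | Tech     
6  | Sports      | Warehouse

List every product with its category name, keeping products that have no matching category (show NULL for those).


LEFT JOIN keeps every row from products (the left table); where category_id has no match in categories, the category columns become NULL. Walk through each product:
  - product 1 (Monitor): category_id=1 -> matches Supplies
  - product 2 (Cable): category_id=NULL, no match -> kept with NULL
  - product 3 (Headphones): category_id=2 -> matches Furniture
  - product 4 (Mouse): category_id=NULL, no match -> kept with NULL
All 4 rows appear; 2 have NULL category.

SQL:
SELECT a.name, b.name AS category
FROM products a
LEFT JOIN categories b ON a.category_id = b.id

Result:
name       | category 
-----------+----------
Monitor    | Supplies 
Cable      | NULL     
Headphones | Furniture
Mouse      | NULL     


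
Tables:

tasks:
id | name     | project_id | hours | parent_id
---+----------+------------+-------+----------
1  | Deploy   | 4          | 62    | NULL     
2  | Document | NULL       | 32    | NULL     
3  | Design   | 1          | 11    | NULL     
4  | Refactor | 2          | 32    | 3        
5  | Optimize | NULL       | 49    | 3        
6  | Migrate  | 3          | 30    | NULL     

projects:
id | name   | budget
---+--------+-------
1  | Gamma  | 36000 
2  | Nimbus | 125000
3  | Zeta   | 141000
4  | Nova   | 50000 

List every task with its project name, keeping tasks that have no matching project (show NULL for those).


LEFT JOIN keeps every row from tasks (the left table); where project_id has no match in projects, the project columns become NULL. Walk through each task:
  - task 1 (Deploy): project_id=4 -> matches Nova
  - task 2 (Document): project_id=NULL, no match -> kept with NULL
  - task 3 (Design): project_id=1 -> matches Gamma
  - task 4 (Refactor): project_id=2 -> matches Nimbus
  - task 5 (Optimize): project_id=NULL, no match -> kept with NULL
  - task 6 (Migrate): project_id=3 -> matches Zeta
All 6 rows appear; 2 have NULL project.

SQL:
SELECT a.name, b.name AS project
FROM tasks a
LEFT JOIN projects b ON a.project_id = b.id

Result:
name     | project
---------+--------
Deploy   | Nova   
Document | NULL   
Design   | Gamma  
Refactor | Nimbus 
Optimize | NULL   
Migrate  | Zeta   


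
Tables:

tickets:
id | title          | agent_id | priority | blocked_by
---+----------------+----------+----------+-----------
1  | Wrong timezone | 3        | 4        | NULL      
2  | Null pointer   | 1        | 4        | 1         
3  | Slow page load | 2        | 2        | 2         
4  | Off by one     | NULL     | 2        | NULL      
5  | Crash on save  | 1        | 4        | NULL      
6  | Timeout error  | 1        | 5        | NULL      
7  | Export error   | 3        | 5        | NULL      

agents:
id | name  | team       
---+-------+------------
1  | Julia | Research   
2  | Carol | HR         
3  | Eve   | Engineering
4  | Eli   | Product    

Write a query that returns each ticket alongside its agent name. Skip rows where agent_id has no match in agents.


INNER JOIN keeps only tickets rows whose agent_id matches an id in agents. Walk through each ticket:
  - ticket 1 (Wrong timezone): agent_id=3 -> matches Eve
  - ticket 2 (Null pointer): agent_id=1 -> matches Julia
  - ticket 3 (Slow page load): agent_id=2 -> matches Carol
  - ticket 4 (Off by one): agent_id=NULL, no match -> dropped
  - ticket 5 (Crash on save): agent_id=1 -> matches Julia
  - ticket 6 (Timeout error): agent_id=1 -> matches Julia
  - ticket 7 (Export error): agent_id=3 -> matches Eve
So 1 of 7 rows is dropped.

SQL:
SELECT a.title, b.name AS agent
FROM tickets a
INNER JOIN agents b ON a.agent_id = b.id

Result:
title          | agent
---------------+------
Wrong timezone | Eve  
Null pointer   | Julia
Slow page load | Carol
Crash on save  | Julia
Timeout error  | Julia
Export error   | Eve  


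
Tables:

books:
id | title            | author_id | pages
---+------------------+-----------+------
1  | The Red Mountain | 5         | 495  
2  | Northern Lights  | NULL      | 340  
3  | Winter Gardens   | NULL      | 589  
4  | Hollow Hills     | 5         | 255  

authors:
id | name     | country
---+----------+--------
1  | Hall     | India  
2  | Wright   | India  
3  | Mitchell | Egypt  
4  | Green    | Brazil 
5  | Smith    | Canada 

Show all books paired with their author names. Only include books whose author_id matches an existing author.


INNER JOIN keeps only books rows whose author_id matches an id in authors. Walk through each book:
  - book 1 (The Red Mountain): author_id=5 -> matches Smith
  - book 2 (Northern Lights): author_id=NULL, no match -> dropped
  - book 3 (Winter Gardens): author_id=NULL, no match -> dropped
  - book 4 (Hollow Hills): author_id=5 -> matches Smith
So 2 of 4 rows are dropped.

SQL:
SELECT a.title, b.name AS author
FROM books a
INNER JOIN authors b ON a.author_id = b.id

Result:
title            | author
-----------------+-------
The Red Mountain | Smith 
Hollow Hills     | Smith 


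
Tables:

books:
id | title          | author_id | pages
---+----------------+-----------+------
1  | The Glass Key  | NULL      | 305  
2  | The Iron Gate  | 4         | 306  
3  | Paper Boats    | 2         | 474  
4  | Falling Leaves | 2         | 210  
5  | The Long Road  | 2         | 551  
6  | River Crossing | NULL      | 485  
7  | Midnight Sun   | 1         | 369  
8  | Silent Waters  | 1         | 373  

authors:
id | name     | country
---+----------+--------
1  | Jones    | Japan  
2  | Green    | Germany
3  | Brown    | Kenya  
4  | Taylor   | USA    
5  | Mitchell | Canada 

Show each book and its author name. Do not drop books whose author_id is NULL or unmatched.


LEFT JOIN keeps every row from books (the left table); where author_id has no match in authors, the author columns become NULL. Walk through each book:
  - book 1 (The Glass Key): author_id=NULL, no match -> kept with NULL
  - book 2 (The Iron Gate): author_id=4 -> matches Taylor
  - book 3 (Paper Boats): author_id=2 -> matches Green
  - book 4 (Falling Leaves): author_id=2 -> matches Green
  - book 5 (The Long Road): author_id=2 -> matches Green
  - book 6 (River Crossing): author_id=NULL, no match -> kept with NULL
  - book 7 (Midnight Sun): author_id=1 -> matches Jones
  - book 8 (Silent Waters): author_id=1 -> matches Jones
All 8 rows appear; 2 have NULL author.

SQL:
SELECT a.title, b.name AS author
FROM books a
LEFT JOIN authors b ON a.author_id = b.id

Result:
title          | author
---------------+-------
The Glass Key  | NULL  
The Iron Gate  | Taylor
Paper Boats    | Green 
Falling Leaves | Green 
The Long Road  | Green 
River Crossing | NULL  
Midnight Sun   | Jones 
Silent Waters  | Jones 


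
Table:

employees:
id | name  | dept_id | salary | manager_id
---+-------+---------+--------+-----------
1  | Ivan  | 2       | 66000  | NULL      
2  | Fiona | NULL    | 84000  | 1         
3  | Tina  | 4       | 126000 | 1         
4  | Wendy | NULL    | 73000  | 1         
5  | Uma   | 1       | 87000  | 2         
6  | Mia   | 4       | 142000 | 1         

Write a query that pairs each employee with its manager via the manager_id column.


This is a self-join: employees is joined to a second copy of itself, matching each row's manager_id to another row's id. Use LEFT JOIN so rows with manager_id=NULL are kept.
  - employee 1 (Ivan): manager_id=NULL -> NULL
  - employee 2 (Fiona): manager_id=1 -> Ivan
  - employee 3 (Tina): manager_id=1 -> Ivan
  - employee 4 (Wendy): manager_id=1 -> Ivan
  - employee 5 (Uma): manager_id=2 -> Fiona
  - employee 6 (Mia): manager_id=1 -> Ivan

SQL:
SELECT a.name AS item, b.name AS manager
FROM employees a
LEFT JOIN employees b ON a.manager_id = b.id

Result:
item  | manager
------+--------
Ivan  | NULL   
Fiona | Ivan   
Tina  | Ivan   
Wendy | Ivan   
Uma   | Fiona  
Mia   | Ivan   


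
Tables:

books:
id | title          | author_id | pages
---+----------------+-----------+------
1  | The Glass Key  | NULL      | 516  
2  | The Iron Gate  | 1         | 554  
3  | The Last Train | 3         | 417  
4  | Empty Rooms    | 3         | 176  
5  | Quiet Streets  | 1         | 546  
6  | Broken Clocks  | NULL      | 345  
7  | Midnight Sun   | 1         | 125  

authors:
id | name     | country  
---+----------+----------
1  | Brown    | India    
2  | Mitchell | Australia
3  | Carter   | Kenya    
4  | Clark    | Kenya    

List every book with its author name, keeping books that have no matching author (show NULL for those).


LEFT JOIN keeps every row from books (the left table); where author_id has no match in authors, the author columns become NULL. Walk through each book:
  - book 1 (The Glass Key): author_id=NULL, no match -> kept with NULL
  - book 2 (The Iron Gate): author_id=1 -> matches Brown
  - book 3 (The Last Train): author_id=3 -> matches Carter
  - book 4 (Empty Rooms): author_id=3 -> matches Carter
  - book 5 (Quiet Streets): author_id=1 -> matches Brown
  - book 6 (Broken Clocks): author_id=NULL, no match -> kept with NULL
  - book 7 (Midnight Sun): author_id=1 -> matches Brown
All 7 rows appear; 2 have NULL author.

SQL:
SELECT a.title, b.name AS author
FROM books a
LEFT JOIN authors b ON a.author_id = b.id

Result:
title          | author
---------------+-------
The Glass Key  | NULL  
The Iron Gate  | Brown 
The Last Train | Carter
Empty Rooms    | Carter
Quiet Streets  | Brown 
Broken Clocks  | NULL  
Midnight Sun   | Brown 


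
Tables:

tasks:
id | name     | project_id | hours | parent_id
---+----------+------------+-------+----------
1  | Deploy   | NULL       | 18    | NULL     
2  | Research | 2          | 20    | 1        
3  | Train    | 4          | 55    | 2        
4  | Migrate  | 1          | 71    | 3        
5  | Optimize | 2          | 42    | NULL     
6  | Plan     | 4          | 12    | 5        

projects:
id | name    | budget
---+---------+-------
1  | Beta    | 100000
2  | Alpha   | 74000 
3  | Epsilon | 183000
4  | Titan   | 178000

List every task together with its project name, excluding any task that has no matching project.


INNER JOIN keeps only tasks rows whose project_id matches an id in projects. Walk through each task:
  - task 1 (Deploy): project_id=NULL, no match -> dropped
  - task 2 (Research): project_id=2 -> matches Alpha
  - task 3 (Train): project_id=4 -> matches Titan
  - task 4 (Migrate): project_id=1 -> matches Beta
  - task 5 (Optimize): project_id=2 -> matches Alpha
  - task 6 (Plan): project_id=4 -> matches Titan
So 1 of 6 rows is dropped.

SQL:
SELECT a.name, b.name AS project
FROM tasks a
INNER JOIN projects b ON a.project_id = b.id

Result:
name     | project
---------+--------
Research | Alpha  
Train    | Titan  
Migrate  | Beta   
Optimize | Alpha  
Plan     | Titan  


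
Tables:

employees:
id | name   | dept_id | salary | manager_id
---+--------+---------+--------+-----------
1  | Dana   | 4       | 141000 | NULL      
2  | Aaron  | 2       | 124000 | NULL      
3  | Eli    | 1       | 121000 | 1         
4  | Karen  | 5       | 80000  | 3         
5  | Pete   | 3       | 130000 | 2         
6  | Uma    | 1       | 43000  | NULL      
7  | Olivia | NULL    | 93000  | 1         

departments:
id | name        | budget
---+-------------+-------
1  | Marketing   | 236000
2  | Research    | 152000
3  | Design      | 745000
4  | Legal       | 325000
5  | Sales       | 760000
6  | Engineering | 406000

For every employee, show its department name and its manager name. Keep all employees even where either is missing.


Two LEFT JOINs from the same base table employees: one to departments via dept_id, one to employees itself via manager_id. Both are LEFT so every employee is preserved.
Match against departments:
  - employee 1 (Dana): dept_id=4 -> matches Legal
  - employee 2 (Aaron): dept_id=2 -> matches Research
  - employee 3 (Eli): dept_id=1 -> matches Marketing
  - employee 4 (Karen): dept_id=5 -> matches Sales
  - employee 5 (Pete): dept_id=3 -> matches Design
  - employee 6 (Uma): dept_id=1 -> matches Marketing
  - employee 7 (Olivia): dept_id=NULL, no match -> kept with NULL
Match against employees (self):
  - employee 1 (Dana): manager_id=NULL -> NULL
  - employee 2 (Aaron): manager_id=NULL -> NULL
  - employee 3 (Eli): manager_id=1 -> Dana
  - employee 4 (Karen): manager_id=3 -> Eli
  - employee 5 (Pete): manager_id=2 -> Aaron
  - employee 6 (Uma): manager_id=NULL -> NULL
  - employee 7 (Olivia): manager_id=1 -> Dana

SQL:
SELECT a.name, b.name AS department, c.name AS manager
FROM employees a
LEFT JOIN departments b ON a.dept_id = b.id
LEFT JOIN employees c ON a.manager_id = c.id

Result:
name   | department | manager
-------+------------+--------
Dana   | Legal      | NULL   
Aaron  | Research   | NULL   
Eli    | Marketing  | Dana   
Karen  | Sales      | Eli    
Pete   | Design     | Aaron  
Uma    | Marketing  | NULL   
Olivia | NULL       | Dana   


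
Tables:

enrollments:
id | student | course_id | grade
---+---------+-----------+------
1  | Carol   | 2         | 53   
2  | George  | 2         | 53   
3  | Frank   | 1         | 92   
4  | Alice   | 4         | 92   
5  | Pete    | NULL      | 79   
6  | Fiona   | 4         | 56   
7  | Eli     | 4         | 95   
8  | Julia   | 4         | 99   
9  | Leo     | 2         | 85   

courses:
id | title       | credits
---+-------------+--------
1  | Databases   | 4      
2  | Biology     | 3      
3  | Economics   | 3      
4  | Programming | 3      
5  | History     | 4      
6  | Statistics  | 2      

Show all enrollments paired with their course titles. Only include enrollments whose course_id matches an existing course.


INNER JOIN keeps only enrollments rows whose course_id matches an id in courses. Walk through each enrollment:
  - enrollment 1 (Carol): course_id=2 -> matches Biology
  - enrollment 2 (George): course_id=2 -> matches Biology
  - enrollment 3 (Frank): course_id=1 -> matches Databases
  - enrollment 4 (Alice): course_id=4 -> matches Programming
  - enrollment 5 (Pete): course_id=NULL, no match -> dropped
  - enrollment 6 (Fiona): course_id=4 -> matches Programming
  - enrollment 7 (Eli): course_id=4 -> matches Programming
  - enrollment 8 (Julia): course_id=4 -> matches Programming
  - enrollment 9 (Leo): course_id=2 -> matches Biology
So 1 of 9 rows is dropped.

SQL:
SELECT a.student, b.title AS course
FROM enrollments a
INNER JOIN courses b ON a.course_id = b.id

Result:
student | course     
--------+------------
Carol   | Biology    
George  | Biology    
Frank   | Databases  
Alice   | Programming
Fiona   | Programming
Eli     | Programming
Julia   | Programming
Leo     | Biology    


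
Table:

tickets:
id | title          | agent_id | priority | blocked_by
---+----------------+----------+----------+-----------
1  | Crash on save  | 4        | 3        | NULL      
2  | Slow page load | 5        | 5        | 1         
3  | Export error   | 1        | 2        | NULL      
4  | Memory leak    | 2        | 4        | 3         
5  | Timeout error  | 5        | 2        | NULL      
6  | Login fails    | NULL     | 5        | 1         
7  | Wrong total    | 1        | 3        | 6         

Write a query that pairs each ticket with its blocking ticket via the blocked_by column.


This is a self-join: tickets is joined to a second copy of itself, matching each row's blocked_by to another row's id. Use LEFT JOIN so rows with blocked_by=NULL are kept.
  - ticket 1 (Crash on save): blocked_by=NULL -> NULL
  - ticket 2 (Slow page load): blocked_by=1 -> Crash on save
  - ticket 3 (Export error): blocked_by=NULL -> NULL
  - ticket 4 (Memory leak): blocked_by=3 -> Export error
  - ticket 5 (Timeout error): blocked_by=NULL -> NULL
  - ticket 6 (Login fails): blocked_by=1 -> Crash on save
  - ticket 7 (Wrong total): blocked_by=6 -> Login fails

SQL:
SELECT a.title AS item, b.title AS blocked_by
FROM tickets a
LEFT JOIN tickets b ON a.blocked_by = b.id

Result:
item           | blocked_by   
---------------+--------------
Crash on save  | NULL         
Slow page load | Crash on save
Export error   | NULL         
Memory leak    | Export error 
Timeout error  | NULL         
Login fails    | Crash on save
Wrong total    | Login fails  


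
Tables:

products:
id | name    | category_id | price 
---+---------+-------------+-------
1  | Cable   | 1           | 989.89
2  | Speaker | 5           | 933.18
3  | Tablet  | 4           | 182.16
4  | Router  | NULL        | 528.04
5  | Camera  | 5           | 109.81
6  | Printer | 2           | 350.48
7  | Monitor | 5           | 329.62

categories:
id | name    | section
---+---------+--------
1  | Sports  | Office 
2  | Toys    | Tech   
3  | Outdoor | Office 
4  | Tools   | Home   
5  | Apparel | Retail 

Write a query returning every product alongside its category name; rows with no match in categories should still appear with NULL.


LEFT JOIN keeps every row from products (the left table); where category_id has no match in categories, the category columns become NULL. Walk through each product:
  - product 1 (Cable): category_id=1 -> matches Sports
  - product 2 (Speaker): category_id=5 -> matches Apparel
  - product 3 (Tablet): category_id=4 -> matches Tools
  - product 4 (Router): category_id=NULL, no match -> kept with NULL
  - product 5 (Camera): category_id=5 -> matches Apparel
  - product 6 (Printer): category_id=2 -> matches Toys
  - product 7 (Monitor): category_id=5 -> matches Apparel
All 7 rows appear; 1 has NULL category.

SQL:
SELECT a.name, b.name AS category
FROM products a
LEFT JOIN categories b ON a.category_id = b.id

Result:
name    | category
--------+---------
Cable   | Sports  
Speaker | Apparel 
Tablet  | Tools   
Router  | NULL    
Camera  | Apparel 
Printer | Toys    
Monitor | Apparel 


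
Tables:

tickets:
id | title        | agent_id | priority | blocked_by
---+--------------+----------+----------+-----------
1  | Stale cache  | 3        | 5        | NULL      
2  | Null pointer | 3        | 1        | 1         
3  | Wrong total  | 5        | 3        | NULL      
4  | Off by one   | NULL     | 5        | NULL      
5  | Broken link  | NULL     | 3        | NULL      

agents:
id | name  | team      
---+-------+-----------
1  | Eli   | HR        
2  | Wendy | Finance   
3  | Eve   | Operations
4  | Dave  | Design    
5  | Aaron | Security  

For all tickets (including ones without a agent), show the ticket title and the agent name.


LEFT JOIN keeps every row from tickets (the left table); where agent_id has no match in agents, the agent columns become NULL. Walk through each ticket:
  - ticket 1 (Stale cache): agent_id=3 -> matches Eve
  - ticket 2 (Null pointer): agent_id=3 -> matches Eve
  - ticket 3 (Wrong total): agent_id=5 -> matches Aaron
  - ticket 4 (Off by one): agent_id=NULL, no match -> kept with NULL
  - ticket 5 (Broken link): agent_id=NULL, no match -> kept with NULL
All 5 rows appear; 2 have NULL agent.

SQL:
SELECT a.title, b.name AS agent
FROM tickets a
LEFT JOIN agents b ON a.agent_id = b.id

Result:
title        | agent
-------------+------
Stale cache  | Eve  
Null pointer | Eve  
Wrong total  | Aaron
Off by one   | NULL 
Broken link  | NULL 


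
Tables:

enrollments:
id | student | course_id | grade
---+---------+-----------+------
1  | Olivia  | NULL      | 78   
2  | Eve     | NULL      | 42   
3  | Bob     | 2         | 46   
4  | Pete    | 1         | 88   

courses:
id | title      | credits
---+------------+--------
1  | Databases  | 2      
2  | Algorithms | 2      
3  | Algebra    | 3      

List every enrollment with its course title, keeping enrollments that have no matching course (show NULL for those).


LEFT JOIN keeps every row from enrollments (the left table); where course_id has no match in courses, the course columns become NULL. Walk through each enrollment:
  - enrollment 1 (Olivia): course_id=NULL, no match -> kept with NULL
  - enrollment 2 (Eve): course_id=NULL, no match -> kept with NULL
  - enrollment 3 (Bob): course_id=2 -> matches Algorithms
  - enrollment 4 (Pete): course_id=1 -> matches Databases
All 4 rows appear; 2 have NULL course.

SQL:
SELECT a.student, b.title AS course
FROM enrollments a
LEFT JOIN courses b ON a.course_id = b.id

Result:
student | course    
--------+-----------
Olivia  | NULL      
Eve     | NULL      
Bob     | Algorithms
Pete    | Databases 


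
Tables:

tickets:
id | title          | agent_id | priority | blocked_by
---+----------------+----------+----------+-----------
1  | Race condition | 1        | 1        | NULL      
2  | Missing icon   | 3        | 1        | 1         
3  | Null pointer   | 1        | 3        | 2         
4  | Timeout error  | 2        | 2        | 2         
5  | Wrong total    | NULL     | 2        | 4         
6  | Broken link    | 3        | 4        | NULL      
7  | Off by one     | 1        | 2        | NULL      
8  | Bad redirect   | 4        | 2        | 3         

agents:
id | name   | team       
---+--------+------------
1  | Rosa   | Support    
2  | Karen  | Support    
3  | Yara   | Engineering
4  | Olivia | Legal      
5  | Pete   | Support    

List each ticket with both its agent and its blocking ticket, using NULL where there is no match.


Two LEFT JOINs from the same base table tickets: one to agents via agent_id, one to tickets itself via blocked_by. Both are LEFT so every ticket is preserved.
Match against agents:
  - ticket 1 (Race condition): agent_id=1 -> matches Rosa
  - ticket 2 (Missing icon): agent_id=3 -> matches Yara
  - ticket 3 (Null pointer): agent_id=1 -> matches Rosa
  - ticket 4 (Timeout error): agent_id=2 -> matches Karen
  - ticket 5 (Wrong total): agent_id=NULL, no match -> kept with NULL
  - ticket 6 (Broken link): agent_id=3 -> matches Yara
  - ticket 7 (Off by one): agent_id=1 -> matches Rosa
  - ticket 8 (Bad redirect): agent_id=4 -> matches Olivia
Match against tickets (self):
  - ticket 1 (Race condition): blocked_by=NULL -> NULL
  - ticket 2 (Missing icon): blocked_by=1 -> Race condition
  - ticket 3 (Null pointer): blocked_by=2 -> Missing icon
  - ticket 4 (Timeout error): blocked_by=2 -> Missing icon
  - ticket 5 (Wrong total): blocked_by=4 -> Timeout error
  - ticket 6 (Broken link): blocked_by=NULL -> NULL
  - ticket 7 (Off by one): blocked_by=NULL -> NULL
  - ticket 8 (Bad redirect): blocked_by=3 -> Null pointer

SQL:
SELECT a.title, b.name AS agent, c.title AS blocked_by
FROM tickets a
LEFT JOIN agents b ON a.agent_id = b.id
LEFT JOIN tickets c ON a.blocked_by = c.id

Result:
title          | agent  | blocked_by    
---------------+--------+---------------
Race condition | Rosa   | NULL          
Missing icon   | Yara   | Race condition
Null pointer   | Rosa   | Missing icon  
Timeout error  | Karen  | Missing icon  
Wrong total    | NULL   | Timeout error 
Broken link    | Yara   | NULL          
Off by one     | Rosa   | NULL          
Bad redirect   | Olivia | Null pointer  


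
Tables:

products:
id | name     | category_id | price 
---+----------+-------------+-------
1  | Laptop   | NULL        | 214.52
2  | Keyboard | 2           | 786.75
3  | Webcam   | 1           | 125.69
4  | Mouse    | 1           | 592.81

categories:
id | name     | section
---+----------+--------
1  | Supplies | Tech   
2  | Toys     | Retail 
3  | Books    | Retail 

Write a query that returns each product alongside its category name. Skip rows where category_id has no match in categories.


INNER JOIN keeps only products rows whose category_id matches an id in categories. Walk through each product:
  - product 1 (Laptop): category_id=NULL, no match -> dropped
  - product 2 (Keyboard): category_id=2 -> matches Toys
  - product 3 (Webcam): category_id=1 -> matches Supplies
  - product 4 (Mouse): category_id=1 -> matches Supplies
So 1 of 4 rows is dropped.

SQL:
SELECT a.name, b.name AS category
FROM products a
INNER JOIN categories b ON a.category_id = b.id

Result:
name     | category
---------+---------
Keyboard | Toys    
Webcam   | Supplies
Mouse    | Supplies


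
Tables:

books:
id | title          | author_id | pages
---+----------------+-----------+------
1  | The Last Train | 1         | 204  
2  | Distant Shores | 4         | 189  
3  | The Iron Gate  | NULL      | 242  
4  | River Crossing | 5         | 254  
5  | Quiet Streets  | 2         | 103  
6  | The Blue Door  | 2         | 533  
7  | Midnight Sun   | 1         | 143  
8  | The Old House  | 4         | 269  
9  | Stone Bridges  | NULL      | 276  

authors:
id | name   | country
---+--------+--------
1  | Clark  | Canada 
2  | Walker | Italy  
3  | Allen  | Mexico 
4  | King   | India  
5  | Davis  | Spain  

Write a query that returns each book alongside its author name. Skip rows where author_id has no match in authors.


INNER JOIN keeps only books rows whose author_id matches an id in authors. Walk through each book:
  - book 1 (The Last Train): author_id=1 -> matches Clark
  - book 2 (Distant Shores): author_id=4 -> matches King
  - book 3 (The Iron Gate): author_id=NULL, no match -> dropped
  - book 4 (River Crossing): author_id=5 -> matches Davis
  - book 5 (Quiet Streets): author_id=2 -> matches Walker
  - book 6 (The Blue Door): author_id=2 -> matches Walker
  - book 7 (Midnight Sun): author_id=1 -> matches Clark
  - book 8 (The Old House): author_id=4 -> matches King
  - book 9 (Stone Bridges): author_id=NULL, no match -> dropped
So 2 of 9 rows are dropped.

SQL:
SELECT a.title, b.name AS author
FROM books a
INNER JOIN authors b ON a.author_id = b.id

Result:
title          | author
---------------+-------
The Last Train | Clark 
Distant Shores | King  
River Crossing | Davis 
Quiet Streets  | Walker
The Blue Door  | Walker
Midnight Sun   | Clark 
The Old House  | King  


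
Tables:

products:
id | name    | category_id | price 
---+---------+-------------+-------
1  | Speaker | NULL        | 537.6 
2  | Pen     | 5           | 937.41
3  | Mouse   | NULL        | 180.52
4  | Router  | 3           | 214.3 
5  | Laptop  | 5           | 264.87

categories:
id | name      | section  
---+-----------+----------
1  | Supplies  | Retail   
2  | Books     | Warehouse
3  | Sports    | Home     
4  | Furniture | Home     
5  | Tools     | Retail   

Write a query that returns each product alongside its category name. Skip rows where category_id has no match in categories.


INNER JOIN keeps only products rows whose category_id matches an id in categories. Walk through each product:
  - product 1 (Speaker): category_id=NULL, no match -> dropped
  - product 2 (Pen): category_id=5 -> matches Tools
  - product 3 (Mouse): category_id=NULL, no match -> dropped
  - product 4 (Router): category_id=3 -> matches Sports
  - product 5 (Laptop): category_id=5 -> matches Tools
So 2 of 5 rows are dropped.

SQL:
SELECT a.name, b.name AS category
FROM products a
INNER JOIN categories b ON a.category_id = b.id

Result:
name   | category
-------+---------
Pen    | Tools   
Router | Sports  
Laptop | Tools   


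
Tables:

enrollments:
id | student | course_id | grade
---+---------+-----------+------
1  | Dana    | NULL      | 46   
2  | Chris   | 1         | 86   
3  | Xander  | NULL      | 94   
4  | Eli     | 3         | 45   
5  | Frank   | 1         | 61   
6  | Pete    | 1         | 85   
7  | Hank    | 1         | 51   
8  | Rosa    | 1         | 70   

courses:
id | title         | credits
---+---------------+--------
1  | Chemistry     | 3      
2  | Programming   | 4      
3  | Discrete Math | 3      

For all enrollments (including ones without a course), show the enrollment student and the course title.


LEFT JOIN keeps every row from enrollments (the left table); where course_id has no match in courses, the course columns become NULL. Walk through each enrollment:
  - enrollment 1 (Dana): course_id=NULL, no match -> kept with NULL
  - enrollment 2 (Chris): course_id=1 -> matches Chemistry
  - enrollment 3 (Xander): course_id=NULL, no match -> kept with NULL
  - enrollment 4 (Eli): course_id=3 -> matches Discrete Math
  - enrollment 5 (Frank): course_id=1 -> matches Chemistry
  - enrollment 6 (Pete): course_id=1 -> matches Chemistry
  - enrollment 7 (Hank): course_id=1 -> matches Chemistry
  - enrollment 8 (Rosa): course_id=1 -> matches Chemistry
All 8 rows appear; 2 have NULL course.

SQL:
SELECT a.student, b.title AS course
FROM enrollments a
LEFT JOIN courses b ON a.course_id = b.id

Result:
student | course       
--------+--------------
Dana    | NULL         
Chris   | Chemistry    
Xander  | NULL         
Eli     | Discrete Math
Frank   | Chemistry    
Pete    | Chemistry    
Hank    | Chemistry    
Rosa    | Chemistry    
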